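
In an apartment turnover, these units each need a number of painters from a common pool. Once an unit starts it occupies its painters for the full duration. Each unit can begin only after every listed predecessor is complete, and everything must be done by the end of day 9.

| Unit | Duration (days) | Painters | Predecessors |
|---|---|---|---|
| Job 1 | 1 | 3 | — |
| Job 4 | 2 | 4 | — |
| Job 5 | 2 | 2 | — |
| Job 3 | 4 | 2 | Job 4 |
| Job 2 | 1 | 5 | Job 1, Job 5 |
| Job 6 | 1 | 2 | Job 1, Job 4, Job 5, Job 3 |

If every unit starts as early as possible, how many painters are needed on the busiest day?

Early-start schedule: Job 1@1, Job 4@1, Job 5@1, Job 3@3, Job 2@3, Job 6@7.
Load per day: day 1: 9, day 2: 6, day 3: 7, day 4: 2, day 5: 2, day 6: 2, day 7: 2, day 8: 0, day 9: 0.
Peak is 9.

9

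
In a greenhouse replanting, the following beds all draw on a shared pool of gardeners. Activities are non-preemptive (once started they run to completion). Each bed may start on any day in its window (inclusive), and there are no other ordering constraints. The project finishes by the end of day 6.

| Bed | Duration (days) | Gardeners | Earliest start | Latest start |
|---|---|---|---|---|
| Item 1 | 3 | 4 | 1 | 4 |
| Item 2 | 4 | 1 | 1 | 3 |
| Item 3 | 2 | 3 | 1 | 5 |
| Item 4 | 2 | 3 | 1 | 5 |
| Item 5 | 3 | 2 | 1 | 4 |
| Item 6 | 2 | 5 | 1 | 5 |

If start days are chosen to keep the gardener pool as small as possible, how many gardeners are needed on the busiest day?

8

Early-start (Item 1@1, Item 2@1, Item 3@1, Item 4@1, Item 5@1, Item 6@1) gives peak 18: d1:18  d2:18  d3:7  d4:1  d5:0  d6:0.
Shift Item 4→3, Item 5→4, Item 6→5.
Schedule Item 1@1, Item 2@1, Item 3@1, Item 4@3, Item 5@4, Item 6@5: d1:8  d2:8  d3:8  d4:6  d5:7  d6:7 — peak 8.
Total gardener-days = 44 over 6 days ⇒ peak ≥ ⌈44/6⌉ = 8, so 8 is optimal.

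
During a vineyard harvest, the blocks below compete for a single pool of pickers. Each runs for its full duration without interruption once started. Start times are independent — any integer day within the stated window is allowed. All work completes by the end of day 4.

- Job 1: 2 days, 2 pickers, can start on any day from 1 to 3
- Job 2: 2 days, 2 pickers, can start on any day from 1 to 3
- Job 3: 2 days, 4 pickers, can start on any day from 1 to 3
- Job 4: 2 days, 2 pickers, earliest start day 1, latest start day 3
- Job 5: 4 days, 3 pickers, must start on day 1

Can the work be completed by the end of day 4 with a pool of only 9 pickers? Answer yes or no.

Schedule Job 1@1, Job 2@1, Job 3@3, Job 4@1, Job 5@1: d1:9  d2:9  d3:7  d4:7 — peak 9 ≤ 9.

yes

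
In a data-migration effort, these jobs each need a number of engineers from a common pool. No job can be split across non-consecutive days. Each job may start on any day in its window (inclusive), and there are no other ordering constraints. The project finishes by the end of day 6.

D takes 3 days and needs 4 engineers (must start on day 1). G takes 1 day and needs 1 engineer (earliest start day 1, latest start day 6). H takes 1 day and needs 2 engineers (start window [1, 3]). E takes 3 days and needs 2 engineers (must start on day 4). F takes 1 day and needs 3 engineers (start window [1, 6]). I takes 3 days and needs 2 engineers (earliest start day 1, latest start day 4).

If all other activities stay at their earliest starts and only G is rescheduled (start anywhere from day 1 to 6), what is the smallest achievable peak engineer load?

11

G@1: d1:12  d2:6  d3:6  d4:2  d5:2  d6:2 → peak 12
G@2: d1:11  d2:7  d3:6  d4:2  d5:2  d6:2 → peak 11
G@3: d1:11  d2:6  d3:7  d4:2  d5:2  d6:2 → peak 11
G@4: d1:11  d2:6  d3:6  d4:3  d5:2  d6:2 → peak 11
G@5: d1:11  d2:6  d3:6  d4:2  d5:3  d6:2 → peak 11
G@6: d1:11  d2:6  d3:6  d4:2  d5:2  d6:3 → peak 11
Best is G@2, peak 11.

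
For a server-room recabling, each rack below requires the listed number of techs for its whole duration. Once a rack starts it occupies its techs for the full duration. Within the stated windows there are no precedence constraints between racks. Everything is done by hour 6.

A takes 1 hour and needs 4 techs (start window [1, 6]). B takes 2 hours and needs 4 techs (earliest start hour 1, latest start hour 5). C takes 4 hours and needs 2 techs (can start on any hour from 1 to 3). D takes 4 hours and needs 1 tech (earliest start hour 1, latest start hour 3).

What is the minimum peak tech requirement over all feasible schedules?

6

Early-start (A@1, B@1, C@1, D@1) gives peak 11: h1:11  h2:7  h3:3  h4:3  h5:0  h6:0.
Shift B→5, D→2.
Schedule A@1, B@5, C@1, D@2: h1:6  h2:3  h3:3  h4:3  h5:5  h6:4 — peak 6.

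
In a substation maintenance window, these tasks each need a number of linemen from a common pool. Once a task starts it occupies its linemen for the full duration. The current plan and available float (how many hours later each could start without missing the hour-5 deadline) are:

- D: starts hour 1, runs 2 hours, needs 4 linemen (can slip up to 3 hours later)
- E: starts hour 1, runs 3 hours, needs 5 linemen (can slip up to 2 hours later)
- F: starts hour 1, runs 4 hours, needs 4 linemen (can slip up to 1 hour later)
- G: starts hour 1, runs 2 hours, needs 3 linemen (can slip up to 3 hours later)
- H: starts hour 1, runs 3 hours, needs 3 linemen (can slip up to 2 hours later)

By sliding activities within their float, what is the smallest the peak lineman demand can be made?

Early-start (D@1, E@1, F@1, G@1, H@1) gives peak 19: h1:19  h2:19  h3:12  h4:4  h5:0.
Shift E→3, H→3.
Schedule D@1, E@3, F@1, G@1, H@3: h1:11  h2:11  h3:12  h4:12  h5:8 — peak 12.

12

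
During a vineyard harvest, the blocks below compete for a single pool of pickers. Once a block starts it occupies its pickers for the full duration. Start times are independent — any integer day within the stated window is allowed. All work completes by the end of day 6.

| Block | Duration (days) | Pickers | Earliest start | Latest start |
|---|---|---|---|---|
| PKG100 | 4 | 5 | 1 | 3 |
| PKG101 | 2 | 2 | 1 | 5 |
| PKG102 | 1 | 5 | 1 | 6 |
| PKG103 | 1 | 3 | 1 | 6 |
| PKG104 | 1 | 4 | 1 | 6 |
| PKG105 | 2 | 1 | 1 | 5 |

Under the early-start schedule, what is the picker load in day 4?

At early start, day 4 has: PKG100.
Demand: 5 = 5.

5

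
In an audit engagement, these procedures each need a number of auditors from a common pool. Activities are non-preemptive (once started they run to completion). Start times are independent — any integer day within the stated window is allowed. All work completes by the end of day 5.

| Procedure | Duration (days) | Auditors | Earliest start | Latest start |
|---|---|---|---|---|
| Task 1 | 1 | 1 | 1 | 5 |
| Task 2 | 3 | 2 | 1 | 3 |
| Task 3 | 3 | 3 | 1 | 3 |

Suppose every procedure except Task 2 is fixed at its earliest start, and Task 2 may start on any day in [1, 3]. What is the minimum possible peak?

Task 2@1: d1:6  d2:5  d3:5  d4:0  d5:0 → peak 6
Task 2@2: d1:4  d2:5  d3:5  d4:2  d5:0 → peak 5
Task 2@3: d1:4  d2:3  d3:5  d4:2  d5:2 → peak 5
Best is Task 2@2, peak 5.

5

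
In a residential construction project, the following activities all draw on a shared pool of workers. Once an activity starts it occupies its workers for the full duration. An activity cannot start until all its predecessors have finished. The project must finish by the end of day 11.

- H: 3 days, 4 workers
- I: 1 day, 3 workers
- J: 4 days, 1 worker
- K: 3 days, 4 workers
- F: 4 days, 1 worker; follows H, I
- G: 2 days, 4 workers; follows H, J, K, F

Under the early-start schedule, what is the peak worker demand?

Early-start schedule: H@1, I@1, J@1, K@1, F@4, G@8.
Load per day: day 1: 12, day 2: 9, day 3: 9, day 4: 2, day 5: 1, day 6: 1, day 7: 1, day 8: 4, day 9: 4, day 10: 0, day 11: 0.
Peak is 12.

12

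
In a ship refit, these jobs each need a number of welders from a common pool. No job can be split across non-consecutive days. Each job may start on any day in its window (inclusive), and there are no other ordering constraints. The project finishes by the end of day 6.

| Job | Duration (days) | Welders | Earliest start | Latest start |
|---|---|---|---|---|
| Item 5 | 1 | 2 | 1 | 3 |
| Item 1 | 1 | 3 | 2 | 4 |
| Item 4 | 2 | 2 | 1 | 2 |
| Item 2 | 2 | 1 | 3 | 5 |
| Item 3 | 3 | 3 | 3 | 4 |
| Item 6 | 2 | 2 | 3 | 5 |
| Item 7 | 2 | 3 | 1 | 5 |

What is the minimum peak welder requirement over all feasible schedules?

6

Early-start (Item 5@1, Item 1@2, Item 4@1, Item 2@3, Item 3@3, Item 6@3, Item 7@1) gives peak 8: d1:7  d2:8  d3:6  d4:6  d5:3  d6:0.
Shift Item 7→5.
Schedule Item 5@1, Item 1@2, Item 4@1, Item 2@3, Item 3@3, Item 6@3, Item 7@5: d1:4  d2:5  d3:6  d4:6  d5:6  d6:3 — peak 6.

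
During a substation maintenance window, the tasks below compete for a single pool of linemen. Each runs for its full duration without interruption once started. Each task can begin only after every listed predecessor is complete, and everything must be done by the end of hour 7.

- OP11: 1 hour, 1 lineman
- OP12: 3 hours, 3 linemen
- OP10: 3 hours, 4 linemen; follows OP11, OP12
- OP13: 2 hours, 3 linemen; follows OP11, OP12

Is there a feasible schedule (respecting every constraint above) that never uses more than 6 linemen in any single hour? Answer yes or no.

no

The minimum achievable peak is 7; 6 < 7, so no feasible schedule stays within the cap.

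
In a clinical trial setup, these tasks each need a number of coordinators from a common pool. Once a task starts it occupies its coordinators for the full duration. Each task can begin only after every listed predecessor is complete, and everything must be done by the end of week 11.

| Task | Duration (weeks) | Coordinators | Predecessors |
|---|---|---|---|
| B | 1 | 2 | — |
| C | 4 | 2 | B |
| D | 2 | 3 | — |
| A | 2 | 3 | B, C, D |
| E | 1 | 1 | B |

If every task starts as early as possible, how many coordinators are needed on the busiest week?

Early-start schedule: B@1, C@2, D@1, A@6, E@2.
Load per week: week 1: 5, week 2: 6, week 3: 2, week 4: 2, week 5: 2, week 6: 3, week 7: 3, week 8: 0, week 9: 0, week 10: 0, week 11: 0.
Peak is 6.

6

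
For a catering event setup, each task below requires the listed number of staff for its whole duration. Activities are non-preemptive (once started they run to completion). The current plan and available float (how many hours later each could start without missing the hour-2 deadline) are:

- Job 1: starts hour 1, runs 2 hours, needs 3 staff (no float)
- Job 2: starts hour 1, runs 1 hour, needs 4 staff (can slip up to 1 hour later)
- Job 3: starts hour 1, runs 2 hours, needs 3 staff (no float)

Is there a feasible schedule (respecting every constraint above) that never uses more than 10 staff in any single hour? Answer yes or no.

Schedule Job 1@1, Job 2@1, Job 3@1: h1:10  h2:6 — peak 10 ≤ 10.

yes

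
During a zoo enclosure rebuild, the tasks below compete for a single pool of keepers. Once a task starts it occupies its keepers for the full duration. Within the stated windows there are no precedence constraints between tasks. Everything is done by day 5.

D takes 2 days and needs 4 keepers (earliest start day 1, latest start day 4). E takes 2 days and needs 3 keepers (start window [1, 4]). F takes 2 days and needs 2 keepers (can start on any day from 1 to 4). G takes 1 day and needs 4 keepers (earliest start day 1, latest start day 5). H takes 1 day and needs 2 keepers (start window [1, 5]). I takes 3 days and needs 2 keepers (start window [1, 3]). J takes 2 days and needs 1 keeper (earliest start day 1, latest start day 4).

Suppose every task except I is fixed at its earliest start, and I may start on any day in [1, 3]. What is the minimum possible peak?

I@1: d1:18  d2:12  d3:2  d4:0  d5:0 → peak 18
I@2: d1:16  d2:12  d3:2  d4:2  d5:0 → peak 16
I@3: d1:16  d2:10  d3:2  d4:2  d5:2 → peak 16
Best is I@2, peak 16.

16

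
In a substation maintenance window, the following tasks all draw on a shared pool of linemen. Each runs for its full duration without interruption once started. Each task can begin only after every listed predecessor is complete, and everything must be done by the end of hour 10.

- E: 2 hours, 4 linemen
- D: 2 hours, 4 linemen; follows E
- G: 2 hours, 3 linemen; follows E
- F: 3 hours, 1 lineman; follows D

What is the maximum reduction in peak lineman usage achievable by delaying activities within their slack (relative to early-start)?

3

Early-start peak: h1:4  h2:4  h3:7  h4:7  h5:1  h6:1  h7:1  h8:0  h9:0  h10:0 ⇒ 7.
Leveled (E@1, D@3, G@5, F@5): h1:4  h2:4  h3:4  h4:4  h5:4  h6:4  h7:1  h8:0  h9:0  h10:0 ⇒ 4.
Reduction 7 − 4 = 3.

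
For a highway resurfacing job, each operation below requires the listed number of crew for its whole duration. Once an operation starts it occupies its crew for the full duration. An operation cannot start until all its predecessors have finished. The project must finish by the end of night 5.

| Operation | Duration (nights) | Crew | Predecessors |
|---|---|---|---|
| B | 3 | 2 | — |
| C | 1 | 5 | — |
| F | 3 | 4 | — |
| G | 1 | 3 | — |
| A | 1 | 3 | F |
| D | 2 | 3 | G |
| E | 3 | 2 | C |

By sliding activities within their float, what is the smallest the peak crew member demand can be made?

Early-start (B@1, C@1, F@1, G@1, A@4, D@2, E@2) gives peak 14: n1:14  n2:11  n3:11  n4:5  n5:0.
Shift F→2, G→2, A→5, D→4, E→3.
Schedule B@1, C@1, F@2, G@2, A@5, D@4, E@3: n1:7  n2:9  n3:8  n4:9  n5:8 — peak 9.
Total crew member-nights = 41 over 5 nights ⇒ peak ≥ ⌈41/5⌉ = 9, so 9 is optimal.

9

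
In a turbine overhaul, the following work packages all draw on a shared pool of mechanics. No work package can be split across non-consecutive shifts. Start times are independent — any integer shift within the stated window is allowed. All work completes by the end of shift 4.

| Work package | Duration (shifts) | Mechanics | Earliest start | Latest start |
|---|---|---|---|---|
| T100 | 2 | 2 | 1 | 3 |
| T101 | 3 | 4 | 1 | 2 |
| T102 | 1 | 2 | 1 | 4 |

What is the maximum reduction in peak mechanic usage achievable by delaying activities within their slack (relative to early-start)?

2

Early-start peak: s1:8  s2:6  s3:4  s4:0 ⇒ 8.
Leveled (T100@1, T101@1, T102@3): s1:6  s2:6  s3:6  s4:0 ⇒ 6.
Reduction 8 − 6 = 2.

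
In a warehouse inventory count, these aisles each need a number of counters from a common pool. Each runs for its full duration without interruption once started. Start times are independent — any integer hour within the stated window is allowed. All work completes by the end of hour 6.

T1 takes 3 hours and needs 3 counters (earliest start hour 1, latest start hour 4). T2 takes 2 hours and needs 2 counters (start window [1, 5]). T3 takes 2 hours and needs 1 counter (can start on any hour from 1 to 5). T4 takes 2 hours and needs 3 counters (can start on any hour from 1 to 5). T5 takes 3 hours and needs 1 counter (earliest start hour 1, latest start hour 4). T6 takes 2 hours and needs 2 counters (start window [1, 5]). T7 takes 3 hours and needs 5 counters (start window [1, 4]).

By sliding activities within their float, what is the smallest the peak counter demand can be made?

Early-start (T1@1, T2@1, T3@1, T4@1, T5@1, T6@1, T7@1) gives peak 17: h1:17  h2:17  h3:9  h4:0  h5:0  h6:0.
Shift T4→3, T6→5, T7→4.
Schedule T1@1, T2@1, T3@1, T4@3, T5@1, T6@5, T7@4: h1:7  h2:7  h3:7  h4:8  h5:7  h6:7 — peak 8.
Total counter-hours = 43 over 6 hours ⇒ peak ≥ ⌈43/6⌉ = 8, so 8 is optimal.

8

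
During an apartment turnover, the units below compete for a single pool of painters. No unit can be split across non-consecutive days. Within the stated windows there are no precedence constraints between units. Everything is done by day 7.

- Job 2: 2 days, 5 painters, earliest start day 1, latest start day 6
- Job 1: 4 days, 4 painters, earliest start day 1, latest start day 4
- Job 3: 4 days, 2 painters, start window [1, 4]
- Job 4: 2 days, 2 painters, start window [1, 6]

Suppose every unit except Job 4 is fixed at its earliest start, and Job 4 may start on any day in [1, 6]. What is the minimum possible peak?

Job 4@1: d1:13  d2:13  d3:6  d4:6  d5:0  d6:0  d7:0 → peak 13
Job 4@2: d1:11  d2:13  d3:8  d4:6  d5:0  d6:0  d7:0 → peak 13
Job 4@3: d1:11  d2:11  d3:8  d4:8  d5:0  d6:0  d7:0 → peak 11
Job 4@4: d1:11  d2:11  d3:6  d4:8  d5:2  d6:0  d7:0 → peak 11
Job 4@5: d1:11  d2:11  d3:6  d4:6  d5:2  d6:2  d7:0 → peak 11
Job 4@6: d1:11  d2:11  d3:6  d4:6  d5:0  d6:2  d7:2 → peak 11
Best is Job 4@3, peak 11.

11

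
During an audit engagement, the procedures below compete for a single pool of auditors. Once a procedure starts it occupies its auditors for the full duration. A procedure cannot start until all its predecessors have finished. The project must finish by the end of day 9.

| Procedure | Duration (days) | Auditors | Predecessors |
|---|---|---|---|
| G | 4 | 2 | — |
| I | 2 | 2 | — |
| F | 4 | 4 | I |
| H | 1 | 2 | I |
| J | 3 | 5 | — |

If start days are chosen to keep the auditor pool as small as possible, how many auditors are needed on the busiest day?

6

Early-start (G@1, I@1, F@3, H@3, J@1) gives peak 13: d1:9  d2:9  d3:13  d4:6  d5:4  d6:4  d7:0  d8:0  d9:0.
Shift H→5, J→7.
Schedule G@1, I@1, F@3, H@5, J@7: d1:4  d2:4  d3:6  d4:6  d5:6  d6:4  d7:5  d8:5  d9:5 — peak 6.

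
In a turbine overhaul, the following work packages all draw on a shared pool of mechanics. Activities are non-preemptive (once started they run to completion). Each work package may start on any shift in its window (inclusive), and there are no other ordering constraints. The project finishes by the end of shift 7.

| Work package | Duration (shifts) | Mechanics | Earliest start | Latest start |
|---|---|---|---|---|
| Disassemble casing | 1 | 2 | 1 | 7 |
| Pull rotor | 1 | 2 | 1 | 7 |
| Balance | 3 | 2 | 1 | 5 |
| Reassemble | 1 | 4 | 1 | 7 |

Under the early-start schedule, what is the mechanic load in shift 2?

2

At early start, shift 2 has: Balance.
Demand: 2 = 2.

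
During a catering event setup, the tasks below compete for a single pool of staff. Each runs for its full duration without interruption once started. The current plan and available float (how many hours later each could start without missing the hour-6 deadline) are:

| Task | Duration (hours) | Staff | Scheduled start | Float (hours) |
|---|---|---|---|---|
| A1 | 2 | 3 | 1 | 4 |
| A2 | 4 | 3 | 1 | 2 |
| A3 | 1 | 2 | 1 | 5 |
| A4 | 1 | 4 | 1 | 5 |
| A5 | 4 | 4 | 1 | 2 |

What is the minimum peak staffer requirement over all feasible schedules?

7

Early-start (A1@1, A2@1, A3@1, A4@1, A5@1) gives peak 16: h1:16  h2:10  h3:7  h4:7  h5:0  h6:0.
Shift A2→2, A3→6, A5→3.
Schedule A1@1, A2@2, A3@6, A4@1, A5@3: h1:7  h2:6  h3:7  h4:7  h5:7  h6:6 — peak 7.
Total staffer-hours = 40 over 6 hours ⇒ peak ≥ ⌈40/6⌉ = 7, so 7 is optimal.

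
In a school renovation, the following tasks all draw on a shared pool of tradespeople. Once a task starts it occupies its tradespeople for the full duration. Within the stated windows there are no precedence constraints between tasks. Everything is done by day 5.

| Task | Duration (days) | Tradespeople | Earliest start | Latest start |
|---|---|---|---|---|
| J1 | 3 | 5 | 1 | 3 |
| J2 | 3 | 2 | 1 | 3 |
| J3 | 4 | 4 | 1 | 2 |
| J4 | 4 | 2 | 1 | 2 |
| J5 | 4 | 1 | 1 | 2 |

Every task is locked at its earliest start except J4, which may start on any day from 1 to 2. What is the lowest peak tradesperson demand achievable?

J4@1: d1:14  d2:14  d3:14  d4:7  d5:0 → peak 14
J4@2: d1:12  d2:14  d3:14  d4:7  d5:2 → peak 14
Best is J4@1, peak 14.

14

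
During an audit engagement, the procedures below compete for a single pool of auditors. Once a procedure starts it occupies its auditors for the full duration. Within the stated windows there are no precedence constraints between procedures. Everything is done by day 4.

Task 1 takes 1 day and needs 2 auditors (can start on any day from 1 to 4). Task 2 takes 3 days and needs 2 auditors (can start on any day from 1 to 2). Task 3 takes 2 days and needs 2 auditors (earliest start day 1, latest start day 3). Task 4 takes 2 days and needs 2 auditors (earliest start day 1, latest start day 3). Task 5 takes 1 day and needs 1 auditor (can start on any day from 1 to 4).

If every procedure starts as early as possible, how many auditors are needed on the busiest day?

9

Early-start schedule: Task 1@1, Task 2@1, Task 3@1, Task 4@1, Task 5@1.
Load per day: day 1: 9, day 2: 6, day 3: 2, day 4: 0.
Peak is 9.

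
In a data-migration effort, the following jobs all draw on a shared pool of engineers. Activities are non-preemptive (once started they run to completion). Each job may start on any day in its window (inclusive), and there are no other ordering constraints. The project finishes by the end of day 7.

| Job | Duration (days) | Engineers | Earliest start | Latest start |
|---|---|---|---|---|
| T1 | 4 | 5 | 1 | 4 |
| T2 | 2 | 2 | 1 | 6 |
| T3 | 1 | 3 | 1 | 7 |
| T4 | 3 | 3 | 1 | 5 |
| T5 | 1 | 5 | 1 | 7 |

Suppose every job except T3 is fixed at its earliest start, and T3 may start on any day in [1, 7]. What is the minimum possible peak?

T3@1: d1:18  d2:10  d3:8  d4:5  d5:0  d6:0  d7:0 → peak 18
T3@2: d1:15  d2:13  d3:8  d4:5  d5:0  d6:0  d7:0 → peak 15
T3@3: d1:15  d2:10  d3:11  d4:5  d5:0  d6:0  d7:0 → peak 15
T3@4: d1:15  d2:10  d3:8  d4:8  d5:0  d6:0  d7:0 → peak 15
T3@5: d1:15  d2:10  d3:8  d4:5  d5:3  d6:0  d7:0 → peak 15
T3@6: d1:15  d2:10  d3:8  d4:5  d5:0  d6:3  d7:0 → peak 15
T3@7: d1:15  d2:10  d3:8  d4:5  d5:0  d6:0  d7:3 → peak 15
Best is T3@2, peak 15.

15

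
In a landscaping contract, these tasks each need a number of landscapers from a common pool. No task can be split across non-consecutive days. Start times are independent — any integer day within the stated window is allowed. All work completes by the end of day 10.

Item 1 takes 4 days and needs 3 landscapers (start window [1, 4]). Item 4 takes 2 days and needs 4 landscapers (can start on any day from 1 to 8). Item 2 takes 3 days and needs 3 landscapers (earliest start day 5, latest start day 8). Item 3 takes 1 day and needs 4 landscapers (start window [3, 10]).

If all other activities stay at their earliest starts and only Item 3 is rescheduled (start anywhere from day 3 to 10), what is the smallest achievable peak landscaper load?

7

Item 3@3: d1:7  d2:7  d3:7  d4:3  d5:3  d6:3  d7:3  d8:0  d9:0  d10:0 → peak 7
Item 3@4: d1:7  d2:7  d3:3  d4:7  d5:3  d6:3  d7:3  d8:0  d9:0  d10:0 → peak 7
Item 3@5: d1:7  d2:7  d3:3  d4:3  d5:7  d6:3  d7:3  d8:0  d9:0  d10:0 → peak 7
Item 3@6: d1:7  d2:7  d3:3  d4:3  d5:3  d6:7  d7:3  d8:0  d9:0  d10:0 → peak 7
Item 3@7: d1:7  d2:7  d3:3  d4:3  d5:3  d6:3  d7:7  d8:0  d9:0  d10:0 → peak 7
Item 3@8: d1:7  d2:7  d3:3  d4:3  d5:3  d6:3  d7:3  d8:4  d9:0  d10:0 → peak 7
Item 3@9: d1:7  d2:7  d3:3  d4:3  d5:3  d6:3  d7:3  d8:0  d9:4  d10:0 → peak 7
Item 3@10: d1:7  d2:7  d3:3  d4:3  d5:3  d6:3  d7:3  d8:0  d9:0  d10:4 → peak 7
Best is Item 3@3, peak 7.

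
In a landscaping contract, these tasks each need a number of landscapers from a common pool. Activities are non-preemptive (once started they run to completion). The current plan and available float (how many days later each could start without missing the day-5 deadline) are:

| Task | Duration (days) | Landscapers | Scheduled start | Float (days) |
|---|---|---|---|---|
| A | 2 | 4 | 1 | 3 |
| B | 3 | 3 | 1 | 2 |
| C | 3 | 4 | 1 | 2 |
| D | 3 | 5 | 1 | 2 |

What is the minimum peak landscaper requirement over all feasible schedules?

Early-start (A@1, B@1, C@1, D@1) gives peak 16: d1:16  d2:16  d3:12  d4:0  d5:0.
Shift D→3.
Schedule A@1, B@1, C@1, D@3: d1:11  d2:11  d3:12  d4:5  d5:5 — peak 12.

12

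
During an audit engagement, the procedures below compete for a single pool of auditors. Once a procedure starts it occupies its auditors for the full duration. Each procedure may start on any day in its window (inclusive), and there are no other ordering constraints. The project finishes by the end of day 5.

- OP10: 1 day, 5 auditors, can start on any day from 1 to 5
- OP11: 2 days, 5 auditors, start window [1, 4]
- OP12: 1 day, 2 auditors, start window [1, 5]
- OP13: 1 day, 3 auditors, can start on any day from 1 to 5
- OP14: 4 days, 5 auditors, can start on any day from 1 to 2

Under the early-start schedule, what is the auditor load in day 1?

At early start, day 1 has: OP10, OP11, OP12, OP13, OP14.
Demand: 5 + 5 + 2 + 3 + 5 = 20.

20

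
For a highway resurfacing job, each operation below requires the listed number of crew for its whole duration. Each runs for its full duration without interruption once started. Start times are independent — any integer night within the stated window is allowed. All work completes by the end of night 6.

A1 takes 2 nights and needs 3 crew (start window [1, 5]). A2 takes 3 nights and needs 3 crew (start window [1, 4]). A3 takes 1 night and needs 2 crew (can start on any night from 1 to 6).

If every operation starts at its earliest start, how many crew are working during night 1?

At early start, night 1 has: A1, A2, A3.
Demand: 3 + 3 + 2 = 8.

8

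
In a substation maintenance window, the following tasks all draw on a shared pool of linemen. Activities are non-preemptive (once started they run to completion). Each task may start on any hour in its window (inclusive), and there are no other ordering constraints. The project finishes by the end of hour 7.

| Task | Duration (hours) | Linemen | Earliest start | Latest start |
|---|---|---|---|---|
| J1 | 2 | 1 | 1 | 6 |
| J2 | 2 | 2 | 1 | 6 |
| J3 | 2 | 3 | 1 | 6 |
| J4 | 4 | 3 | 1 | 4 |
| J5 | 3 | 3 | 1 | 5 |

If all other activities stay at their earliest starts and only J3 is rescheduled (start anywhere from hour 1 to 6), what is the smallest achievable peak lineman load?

J3@1: h1:12  h2:12  h3:6  h4:3  h5:0  h6:0  h7:0 → peak 12
J3@2: h1:9  h2:12  h3:9  h4:3  h5:0  h6:0  h7:0 → peak 12
J3@3: h1:9  h2:9  h3:9  h4:6  h5:0  h6:0  h7:0 → peak 9
J3@4: h1:9  h2:9  h3:6  h4:6  h5:3  h6:0  h7:0 → peak 9
J3@5: h1:9  h2:9  h3:6  h4:3  h5:3  h6:3  h7:0 → peak 9
J3@6: h1:9  h2:9  h3:6  h4:3  h5:0  h6:3  h7:3 → peak 9
Best is J3@3, peak 9.

9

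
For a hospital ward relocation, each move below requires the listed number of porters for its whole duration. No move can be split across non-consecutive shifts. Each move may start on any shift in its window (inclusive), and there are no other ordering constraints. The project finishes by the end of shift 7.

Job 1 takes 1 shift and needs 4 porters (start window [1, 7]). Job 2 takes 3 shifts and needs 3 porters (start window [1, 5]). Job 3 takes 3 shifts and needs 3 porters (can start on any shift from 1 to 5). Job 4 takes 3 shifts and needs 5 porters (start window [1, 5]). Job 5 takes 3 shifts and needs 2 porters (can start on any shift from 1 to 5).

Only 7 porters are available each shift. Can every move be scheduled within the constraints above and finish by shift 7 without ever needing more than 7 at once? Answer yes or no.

Schedule Job 1@1, Job 2@1, Job 3@2, Job 4@5, Job 5@4: s1:7  s2:6  s3:6  s4:5  s5:7  s6:7  s7:5 — peak 7 ≤ 7.

yes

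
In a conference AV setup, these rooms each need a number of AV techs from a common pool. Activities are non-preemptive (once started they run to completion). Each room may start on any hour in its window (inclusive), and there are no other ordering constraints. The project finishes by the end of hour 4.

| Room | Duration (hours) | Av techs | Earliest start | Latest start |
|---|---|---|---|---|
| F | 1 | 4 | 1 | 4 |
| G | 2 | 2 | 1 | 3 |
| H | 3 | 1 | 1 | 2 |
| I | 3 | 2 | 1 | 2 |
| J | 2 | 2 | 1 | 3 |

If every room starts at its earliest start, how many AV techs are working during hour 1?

At early start, hour 1 has: F, G, H, I, J.
Demand: 4 + 2 + 1 + 2 + 2 = 11.

11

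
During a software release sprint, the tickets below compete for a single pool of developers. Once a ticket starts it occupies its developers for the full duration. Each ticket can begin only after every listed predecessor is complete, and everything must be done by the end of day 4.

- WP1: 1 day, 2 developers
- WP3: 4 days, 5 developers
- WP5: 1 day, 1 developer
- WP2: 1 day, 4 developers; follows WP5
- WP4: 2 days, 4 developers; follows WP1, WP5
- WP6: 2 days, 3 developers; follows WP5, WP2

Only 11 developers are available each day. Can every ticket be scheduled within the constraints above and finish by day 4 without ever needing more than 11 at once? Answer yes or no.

no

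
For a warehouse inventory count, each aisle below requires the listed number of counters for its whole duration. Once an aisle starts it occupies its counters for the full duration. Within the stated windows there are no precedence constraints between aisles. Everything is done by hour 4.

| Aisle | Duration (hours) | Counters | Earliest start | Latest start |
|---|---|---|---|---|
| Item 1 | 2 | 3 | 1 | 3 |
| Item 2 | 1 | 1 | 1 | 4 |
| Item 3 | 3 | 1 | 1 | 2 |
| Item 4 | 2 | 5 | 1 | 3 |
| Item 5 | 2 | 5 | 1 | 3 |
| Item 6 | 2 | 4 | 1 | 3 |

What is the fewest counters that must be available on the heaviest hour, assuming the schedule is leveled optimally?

Early-start (Item 1@1, Item 2@1, Item 3@1, Item 4@1, Item 5@1, Item 6@1) gives peak 19: h1:19  h2:18  h3:1  h4:0.
Shift Item 5→3, Item 6→3.
Schedule Item 1@1, Item 2@1, Item 3@1, Item 4@1, Item 5@3, Item 6@3: h1:10  h2:9  h3:10  h4:9 — peak 10.
Total counter-hours = 38 over 4 hours ⇒ peak ≥ ⌈38/4⌉ = 10, so 10 is optimal.

10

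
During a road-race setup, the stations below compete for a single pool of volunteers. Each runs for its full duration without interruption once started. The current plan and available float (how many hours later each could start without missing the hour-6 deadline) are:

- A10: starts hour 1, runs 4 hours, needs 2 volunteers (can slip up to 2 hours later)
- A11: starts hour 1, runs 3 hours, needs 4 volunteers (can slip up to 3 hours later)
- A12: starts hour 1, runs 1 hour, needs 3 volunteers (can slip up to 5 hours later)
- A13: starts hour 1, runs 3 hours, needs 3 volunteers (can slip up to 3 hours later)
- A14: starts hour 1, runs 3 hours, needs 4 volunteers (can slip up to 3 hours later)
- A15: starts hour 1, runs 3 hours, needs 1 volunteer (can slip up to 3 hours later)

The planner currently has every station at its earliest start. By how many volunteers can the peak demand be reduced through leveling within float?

Early-start peak: h1:17  h2:14  h3:14  h4:2  h5:0  h6:0 ⇒ 17.
Leveled (A10@1, A11@1, A12@5, A13@1, A14@4, A15@4): h1:9  h2:9  h3:9  h4:7  h5:8  h6:5 ⇒ 9.
Reduction 17 − 9 = 8.

8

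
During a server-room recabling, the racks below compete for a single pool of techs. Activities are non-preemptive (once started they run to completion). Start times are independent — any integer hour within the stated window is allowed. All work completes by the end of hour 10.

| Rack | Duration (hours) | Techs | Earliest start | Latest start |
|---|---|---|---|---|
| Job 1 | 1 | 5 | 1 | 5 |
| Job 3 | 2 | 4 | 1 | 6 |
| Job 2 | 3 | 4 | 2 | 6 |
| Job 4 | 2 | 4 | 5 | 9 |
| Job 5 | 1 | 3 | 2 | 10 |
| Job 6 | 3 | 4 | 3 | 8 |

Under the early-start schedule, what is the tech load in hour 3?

8

At early start, hour 3 has: Job 2, Job 6.
Demand: 4 + 4 = 8.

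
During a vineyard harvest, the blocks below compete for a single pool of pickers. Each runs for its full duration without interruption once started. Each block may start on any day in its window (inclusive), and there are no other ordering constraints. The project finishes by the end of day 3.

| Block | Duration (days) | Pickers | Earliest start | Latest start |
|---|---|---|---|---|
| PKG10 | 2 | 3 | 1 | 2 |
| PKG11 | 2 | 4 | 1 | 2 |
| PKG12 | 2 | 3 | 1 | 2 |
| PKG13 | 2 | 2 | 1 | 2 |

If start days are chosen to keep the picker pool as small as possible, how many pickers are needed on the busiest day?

12

Schedule PKG10@1, PKG11@1, PKG12@1, PKG13@1: d1:12  d2:12  d3:0 — peak 12.
No arrangement of the 16 feasible schedules does better.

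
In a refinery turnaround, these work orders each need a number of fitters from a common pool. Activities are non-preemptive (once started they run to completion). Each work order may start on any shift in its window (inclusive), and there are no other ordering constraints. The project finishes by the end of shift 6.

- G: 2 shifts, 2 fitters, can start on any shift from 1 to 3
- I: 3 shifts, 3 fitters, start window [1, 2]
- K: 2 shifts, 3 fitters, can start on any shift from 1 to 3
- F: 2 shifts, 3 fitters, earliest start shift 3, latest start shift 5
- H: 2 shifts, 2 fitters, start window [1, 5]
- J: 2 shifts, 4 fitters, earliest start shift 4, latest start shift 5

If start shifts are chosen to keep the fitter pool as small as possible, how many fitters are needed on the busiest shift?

7

Early-start (G@1, I@1, K@1, F@3, H@1, J@4) gives peak 10: s1:10  s2:10  s3:6  s4:7  s5:4  s6:0.
Shift K→3, F→4, J→5.
Schedule G@1, I@1, K@3, F@4, H@1, J@5: s1:7  s2:7  s3:6  s4:6  s5:7  s6:4 — peak 7.
Total fitter-shifts = 37 over 6 shifts ⇒ peak ≥ ⌈37/6⌉ = 7, so 7 is optimal.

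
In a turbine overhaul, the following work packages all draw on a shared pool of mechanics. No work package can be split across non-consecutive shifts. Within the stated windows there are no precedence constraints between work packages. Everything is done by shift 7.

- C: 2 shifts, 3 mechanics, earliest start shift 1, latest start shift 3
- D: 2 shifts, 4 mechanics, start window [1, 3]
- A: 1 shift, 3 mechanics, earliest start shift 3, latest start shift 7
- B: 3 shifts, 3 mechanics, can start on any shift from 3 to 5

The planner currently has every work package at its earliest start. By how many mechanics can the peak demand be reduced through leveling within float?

1

Early-start peak: s1:7  s2:7  s3:6  s4:3  s5:3  s6:0  s7:0 ⇒ 7.
Leveled (C@1, D@3, A@5, B@5): s1:3  s2:3  s3:4  s4:4  s5:6  s6:3  s7:3 ⇒ 6.
Reduction 7 − 6 = 1.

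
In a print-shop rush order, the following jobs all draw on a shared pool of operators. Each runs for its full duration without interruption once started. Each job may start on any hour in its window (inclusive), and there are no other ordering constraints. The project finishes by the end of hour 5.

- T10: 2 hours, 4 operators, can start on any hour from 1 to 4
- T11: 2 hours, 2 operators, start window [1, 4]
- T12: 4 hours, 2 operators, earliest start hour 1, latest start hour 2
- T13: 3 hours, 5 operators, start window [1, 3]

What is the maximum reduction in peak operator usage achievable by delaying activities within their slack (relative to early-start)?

5

Early-start peak: h1:13  h2:13  h3:7  h4:2  h5:0 ⇒ 13.
Leveled (T10@1, T11@1, T12@1, T13@3): h1:8  h2:8  h3:7  h4:7  h5:5 ⇒ 8.
Reduction 13 − 8 = 5.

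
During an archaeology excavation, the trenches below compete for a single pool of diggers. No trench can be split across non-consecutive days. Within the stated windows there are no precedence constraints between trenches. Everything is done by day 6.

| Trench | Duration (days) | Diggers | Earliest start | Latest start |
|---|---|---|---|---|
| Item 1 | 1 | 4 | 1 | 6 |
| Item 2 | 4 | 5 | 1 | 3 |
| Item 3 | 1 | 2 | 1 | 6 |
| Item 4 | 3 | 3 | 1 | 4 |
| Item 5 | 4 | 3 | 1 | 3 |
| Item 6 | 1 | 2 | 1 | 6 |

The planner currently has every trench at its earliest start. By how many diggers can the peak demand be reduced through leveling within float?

8

Early-start peak: d1:19  d2:11  d3:11  d4:8  d5:0  d6:0 ⇒ 19.
Leveled (Item 1@1, Item 2@1, Item 3@1, Item 4@2, Item 5@2, Item 6@5): d1:11  d2:11  d3:11  d4:11  d5:5  d6:0 ⇒ 11.
Reduction 19 − 11 = 8.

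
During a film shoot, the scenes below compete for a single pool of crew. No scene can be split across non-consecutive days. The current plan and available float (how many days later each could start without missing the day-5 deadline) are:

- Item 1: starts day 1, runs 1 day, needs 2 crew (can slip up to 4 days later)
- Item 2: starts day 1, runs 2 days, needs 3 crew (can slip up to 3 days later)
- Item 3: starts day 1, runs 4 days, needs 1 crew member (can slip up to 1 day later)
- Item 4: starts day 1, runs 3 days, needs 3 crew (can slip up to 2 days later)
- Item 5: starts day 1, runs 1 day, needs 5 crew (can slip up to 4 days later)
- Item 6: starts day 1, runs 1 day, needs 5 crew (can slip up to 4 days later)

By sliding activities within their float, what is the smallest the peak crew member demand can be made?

7

Early-start (Item 1@1, Item 2@1, Item 3@1, Item 4@1, Item 5@1, Item 6@1) gives peak 19: d1:19  d2:7  d3:4  d4:1  d5:0.
Shift Item 2→2, Item 5→4, Item 6→5.
Schedule Item 1@1, Item 2@2, Item 3@1, Item 4@1, Item 5@4, Item 6@5: d1:6  d2:7  d3:7  d4:6  d5:5 — peak 7.
Total crew member-days = 31 over 5 days ⇒ peak ≥ ⌈31/5⌉ = 7, so 7 is optimal.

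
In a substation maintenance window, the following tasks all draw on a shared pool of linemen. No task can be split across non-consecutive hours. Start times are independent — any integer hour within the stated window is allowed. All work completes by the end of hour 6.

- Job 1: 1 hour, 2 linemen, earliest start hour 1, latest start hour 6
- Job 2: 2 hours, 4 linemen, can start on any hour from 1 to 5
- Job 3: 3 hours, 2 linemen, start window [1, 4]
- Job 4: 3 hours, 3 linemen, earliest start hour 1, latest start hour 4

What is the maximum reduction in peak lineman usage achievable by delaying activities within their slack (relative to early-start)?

6

Early-start peak: h1:11  h2:9  h3:5  h4:0  h5:0  h6:0 ⇒ 11.
Leveled (Job 1@1, Job 2@2, Job 3@4, Job 4@4): h1:2  h2:4  h3:4  h4:5  h5:5  h6:5 ⇒ 5.
Reduction 11 − 5 = 6.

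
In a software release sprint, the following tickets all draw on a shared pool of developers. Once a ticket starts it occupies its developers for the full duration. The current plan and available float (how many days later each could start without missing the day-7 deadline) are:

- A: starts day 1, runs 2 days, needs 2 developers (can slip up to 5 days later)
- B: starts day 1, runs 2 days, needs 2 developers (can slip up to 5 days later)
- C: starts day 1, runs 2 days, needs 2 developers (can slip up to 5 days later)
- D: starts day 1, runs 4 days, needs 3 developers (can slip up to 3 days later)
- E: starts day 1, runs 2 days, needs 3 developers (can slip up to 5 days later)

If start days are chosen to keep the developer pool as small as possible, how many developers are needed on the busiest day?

5

Early-start (A@1, B@1, C@1, D@1, E@1) gives peak 12: d1:12  d2:12  d3:3  d4:3  d5:0  d6:0  d7:0.
Shift B→3, C→5, E→5.
Schedule A@1, B@3, C@5, D@1, E@5: d1:5  d2:5  d3:5  d4:5  d5:5  d6:5  d7:0 — peak 5.
Total developer-days = 30 over 7 days ⇒ peak ≥ ⌈30/7⌉ = 5, so 5 is optimal.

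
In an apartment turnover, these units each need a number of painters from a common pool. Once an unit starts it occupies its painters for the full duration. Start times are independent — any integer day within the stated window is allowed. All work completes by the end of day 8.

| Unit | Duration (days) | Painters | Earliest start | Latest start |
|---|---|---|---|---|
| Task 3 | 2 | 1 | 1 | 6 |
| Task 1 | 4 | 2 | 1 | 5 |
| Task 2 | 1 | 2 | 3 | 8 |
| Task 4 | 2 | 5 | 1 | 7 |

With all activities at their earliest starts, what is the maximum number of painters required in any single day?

8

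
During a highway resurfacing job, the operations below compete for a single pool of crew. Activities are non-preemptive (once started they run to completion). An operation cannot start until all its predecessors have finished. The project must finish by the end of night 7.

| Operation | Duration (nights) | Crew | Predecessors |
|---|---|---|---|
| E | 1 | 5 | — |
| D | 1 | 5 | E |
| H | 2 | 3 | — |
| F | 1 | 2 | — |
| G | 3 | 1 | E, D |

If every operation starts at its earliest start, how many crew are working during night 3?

1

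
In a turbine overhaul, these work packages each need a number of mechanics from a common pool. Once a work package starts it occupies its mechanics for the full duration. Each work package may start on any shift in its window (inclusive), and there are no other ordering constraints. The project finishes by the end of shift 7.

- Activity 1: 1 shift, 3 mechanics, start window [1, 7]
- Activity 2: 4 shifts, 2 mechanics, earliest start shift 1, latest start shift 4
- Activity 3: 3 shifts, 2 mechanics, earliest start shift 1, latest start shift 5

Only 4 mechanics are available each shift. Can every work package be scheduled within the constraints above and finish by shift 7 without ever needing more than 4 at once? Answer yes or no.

yes

Schedule Activity 1@1, Activity 2@2, Activity 3@2: s1:3  s2:4  s3:4  s4:4  s5:2  s6:0  s7:0 — peak 4 ≤ 4.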